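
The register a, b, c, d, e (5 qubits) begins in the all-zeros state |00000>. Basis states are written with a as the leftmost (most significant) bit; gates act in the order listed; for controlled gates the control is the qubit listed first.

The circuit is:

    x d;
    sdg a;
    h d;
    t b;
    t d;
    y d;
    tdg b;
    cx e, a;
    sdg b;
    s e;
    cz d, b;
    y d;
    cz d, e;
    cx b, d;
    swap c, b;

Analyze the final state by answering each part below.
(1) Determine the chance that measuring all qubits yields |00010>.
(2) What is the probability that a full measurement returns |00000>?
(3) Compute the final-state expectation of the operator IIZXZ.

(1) A full measurement returns |00010> with probability 1/2.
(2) The probability of measuring |00000> is 1/2.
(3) In the final state, IIZXZ has expectation -sqrt(2)/2.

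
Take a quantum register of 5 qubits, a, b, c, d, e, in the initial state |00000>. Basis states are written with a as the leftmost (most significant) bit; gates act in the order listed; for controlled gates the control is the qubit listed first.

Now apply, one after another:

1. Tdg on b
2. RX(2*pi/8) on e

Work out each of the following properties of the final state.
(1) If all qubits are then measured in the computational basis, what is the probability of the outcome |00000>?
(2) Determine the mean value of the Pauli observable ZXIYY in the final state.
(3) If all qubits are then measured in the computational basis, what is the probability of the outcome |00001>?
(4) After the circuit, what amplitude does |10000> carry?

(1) A full measurement returns |00000> with probability sqrt(2)/4 + 1/2.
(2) The observable ZXIYY averages to 0.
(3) A full measurement returns |00001> with probability 1/2 - sqrt(2)/4.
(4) The final state's coefficient on |10000> equals 0.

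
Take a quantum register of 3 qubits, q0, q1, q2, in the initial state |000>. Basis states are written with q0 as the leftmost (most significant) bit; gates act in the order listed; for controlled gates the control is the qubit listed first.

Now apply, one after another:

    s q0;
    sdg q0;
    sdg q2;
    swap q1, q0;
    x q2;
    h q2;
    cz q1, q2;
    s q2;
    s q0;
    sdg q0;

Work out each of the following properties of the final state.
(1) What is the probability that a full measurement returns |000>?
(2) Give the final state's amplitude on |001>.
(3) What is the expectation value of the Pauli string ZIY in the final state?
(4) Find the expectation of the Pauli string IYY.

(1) The probability of measuring |000> is 1/2.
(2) |001> carries amplitude -sqrt(2)*I/2 in the final state.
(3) The observable ZIY averages to -1.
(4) The expectation value of IYY is 0.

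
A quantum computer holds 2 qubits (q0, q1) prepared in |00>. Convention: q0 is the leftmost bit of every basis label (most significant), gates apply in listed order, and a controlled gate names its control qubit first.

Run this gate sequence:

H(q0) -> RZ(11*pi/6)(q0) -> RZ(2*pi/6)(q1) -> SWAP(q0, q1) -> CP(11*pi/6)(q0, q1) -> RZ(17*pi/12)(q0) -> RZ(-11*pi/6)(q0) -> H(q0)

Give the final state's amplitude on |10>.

The amplitude on |10> is -exp(I*pi/8)/2.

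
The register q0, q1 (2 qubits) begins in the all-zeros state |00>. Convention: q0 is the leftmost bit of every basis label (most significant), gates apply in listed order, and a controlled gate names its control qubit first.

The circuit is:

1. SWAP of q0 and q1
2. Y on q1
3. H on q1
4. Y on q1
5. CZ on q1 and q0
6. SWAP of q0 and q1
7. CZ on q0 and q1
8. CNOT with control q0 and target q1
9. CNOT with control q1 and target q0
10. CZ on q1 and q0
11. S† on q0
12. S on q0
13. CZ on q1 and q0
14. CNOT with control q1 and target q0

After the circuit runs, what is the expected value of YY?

In the final state, YY has expectation -1.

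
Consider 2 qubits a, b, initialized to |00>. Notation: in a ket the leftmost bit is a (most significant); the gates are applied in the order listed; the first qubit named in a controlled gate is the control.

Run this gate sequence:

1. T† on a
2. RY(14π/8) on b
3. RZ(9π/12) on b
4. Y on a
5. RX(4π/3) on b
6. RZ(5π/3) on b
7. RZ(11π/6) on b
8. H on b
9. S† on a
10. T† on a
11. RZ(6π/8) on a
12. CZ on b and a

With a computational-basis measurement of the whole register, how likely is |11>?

Outcome |11> occurs with probability 3/8 - sqrt(6)/8.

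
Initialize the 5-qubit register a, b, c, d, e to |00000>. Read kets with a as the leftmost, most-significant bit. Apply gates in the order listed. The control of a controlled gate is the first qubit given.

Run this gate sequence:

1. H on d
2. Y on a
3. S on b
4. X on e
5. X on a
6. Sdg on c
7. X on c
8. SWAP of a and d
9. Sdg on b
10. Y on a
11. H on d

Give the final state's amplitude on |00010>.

|00010> carries amplitude 0 in the final state.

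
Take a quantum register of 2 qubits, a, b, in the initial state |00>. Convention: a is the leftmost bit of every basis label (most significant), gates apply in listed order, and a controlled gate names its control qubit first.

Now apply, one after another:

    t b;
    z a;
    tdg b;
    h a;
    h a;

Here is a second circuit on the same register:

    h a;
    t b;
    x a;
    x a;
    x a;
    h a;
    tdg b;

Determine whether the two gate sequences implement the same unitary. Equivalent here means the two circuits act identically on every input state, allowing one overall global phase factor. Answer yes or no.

Yes — the two circuits implement the same unitary up to a global phase.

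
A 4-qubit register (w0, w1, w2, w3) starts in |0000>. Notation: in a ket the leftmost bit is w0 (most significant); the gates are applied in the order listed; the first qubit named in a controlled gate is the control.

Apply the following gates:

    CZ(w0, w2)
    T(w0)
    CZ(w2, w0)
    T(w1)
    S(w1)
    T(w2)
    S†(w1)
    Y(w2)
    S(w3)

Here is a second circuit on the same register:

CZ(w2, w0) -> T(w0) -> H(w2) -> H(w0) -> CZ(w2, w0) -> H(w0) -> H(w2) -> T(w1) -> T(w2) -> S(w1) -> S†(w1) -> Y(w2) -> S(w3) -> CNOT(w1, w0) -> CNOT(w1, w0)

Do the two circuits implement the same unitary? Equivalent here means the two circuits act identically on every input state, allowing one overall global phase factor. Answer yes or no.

No: there is an input state on which the two circuits produce genuinely different outputs (not merely differing by a phase).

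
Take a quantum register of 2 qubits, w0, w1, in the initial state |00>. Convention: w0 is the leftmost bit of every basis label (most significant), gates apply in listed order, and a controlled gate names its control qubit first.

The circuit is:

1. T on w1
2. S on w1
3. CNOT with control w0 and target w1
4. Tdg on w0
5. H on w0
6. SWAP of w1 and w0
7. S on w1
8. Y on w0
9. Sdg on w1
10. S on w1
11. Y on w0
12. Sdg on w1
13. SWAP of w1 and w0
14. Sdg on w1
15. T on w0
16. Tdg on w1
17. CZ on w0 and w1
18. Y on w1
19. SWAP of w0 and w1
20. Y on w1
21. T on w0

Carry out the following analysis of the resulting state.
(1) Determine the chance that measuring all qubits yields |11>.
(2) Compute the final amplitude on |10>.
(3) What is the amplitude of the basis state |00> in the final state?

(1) Outcome |11> occurs with probability 1/2. Key observation: the block from step 6 through step 13 cancels to the identity and can be dropped.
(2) |10> carries amplitude sqrt(2)*I/2 in the final state.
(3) The final state's coefficient on |00> equals 0.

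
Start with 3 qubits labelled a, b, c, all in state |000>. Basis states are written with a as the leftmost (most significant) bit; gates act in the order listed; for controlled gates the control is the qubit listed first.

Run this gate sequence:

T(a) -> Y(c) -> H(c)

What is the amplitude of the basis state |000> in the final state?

The amplitude on |000> is sqrt(2)*I/2.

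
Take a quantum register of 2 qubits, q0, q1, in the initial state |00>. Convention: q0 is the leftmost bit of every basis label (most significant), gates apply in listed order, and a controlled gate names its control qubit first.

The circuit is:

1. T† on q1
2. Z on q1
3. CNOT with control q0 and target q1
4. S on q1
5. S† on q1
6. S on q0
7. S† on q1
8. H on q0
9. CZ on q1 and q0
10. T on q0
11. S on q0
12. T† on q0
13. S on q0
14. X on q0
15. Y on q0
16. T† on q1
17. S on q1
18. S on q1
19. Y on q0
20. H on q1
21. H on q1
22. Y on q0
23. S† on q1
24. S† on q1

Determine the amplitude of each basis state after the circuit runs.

The final amplitudes are -sqrt(2)*I/2 on |00>, 0 on |01>, -sqrt(2)*I/2 on |10>, 0 on |11>. Key observation: gates 17-24 undo each other exactly, leaving only the rest of the circuit to track.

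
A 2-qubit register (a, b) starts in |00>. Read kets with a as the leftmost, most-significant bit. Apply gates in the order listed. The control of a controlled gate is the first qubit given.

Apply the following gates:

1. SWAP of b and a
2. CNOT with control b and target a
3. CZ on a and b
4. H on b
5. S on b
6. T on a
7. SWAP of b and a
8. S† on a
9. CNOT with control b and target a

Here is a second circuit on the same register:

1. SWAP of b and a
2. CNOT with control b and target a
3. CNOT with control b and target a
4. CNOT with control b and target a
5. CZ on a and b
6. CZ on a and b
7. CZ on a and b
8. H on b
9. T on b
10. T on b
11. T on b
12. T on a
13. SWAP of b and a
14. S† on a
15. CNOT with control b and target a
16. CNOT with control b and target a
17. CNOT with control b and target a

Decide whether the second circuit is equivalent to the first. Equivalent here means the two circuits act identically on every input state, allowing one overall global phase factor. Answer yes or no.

No, they are not equivalent — no single phase factor reconciles the two unitaries.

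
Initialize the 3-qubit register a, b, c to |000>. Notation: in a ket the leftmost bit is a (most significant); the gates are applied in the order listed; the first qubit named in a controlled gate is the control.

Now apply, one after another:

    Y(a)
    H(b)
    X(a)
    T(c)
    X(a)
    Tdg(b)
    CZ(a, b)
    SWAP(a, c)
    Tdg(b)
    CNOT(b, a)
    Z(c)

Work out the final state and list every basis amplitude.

The resulting statevector has amplitude -sqrt(2)*I/2 on |001>, sqrt(2)/2 on |111>, and 0 on every other basis state.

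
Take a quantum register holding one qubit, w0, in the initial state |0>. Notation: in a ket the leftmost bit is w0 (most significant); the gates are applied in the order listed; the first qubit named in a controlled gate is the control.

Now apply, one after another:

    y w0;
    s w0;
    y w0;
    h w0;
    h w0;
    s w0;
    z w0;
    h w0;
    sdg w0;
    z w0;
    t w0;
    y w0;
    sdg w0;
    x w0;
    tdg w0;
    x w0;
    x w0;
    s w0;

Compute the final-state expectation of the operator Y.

In the final state, Y has expectation 1.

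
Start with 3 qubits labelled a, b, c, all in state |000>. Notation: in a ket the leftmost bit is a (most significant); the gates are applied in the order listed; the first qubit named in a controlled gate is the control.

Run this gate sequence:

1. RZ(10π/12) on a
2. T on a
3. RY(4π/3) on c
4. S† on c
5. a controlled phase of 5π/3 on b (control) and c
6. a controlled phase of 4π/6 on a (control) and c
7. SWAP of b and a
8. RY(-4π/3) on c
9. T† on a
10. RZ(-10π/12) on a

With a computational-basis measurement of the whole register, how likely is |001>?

A full measurement returns |001> with probability 3/8.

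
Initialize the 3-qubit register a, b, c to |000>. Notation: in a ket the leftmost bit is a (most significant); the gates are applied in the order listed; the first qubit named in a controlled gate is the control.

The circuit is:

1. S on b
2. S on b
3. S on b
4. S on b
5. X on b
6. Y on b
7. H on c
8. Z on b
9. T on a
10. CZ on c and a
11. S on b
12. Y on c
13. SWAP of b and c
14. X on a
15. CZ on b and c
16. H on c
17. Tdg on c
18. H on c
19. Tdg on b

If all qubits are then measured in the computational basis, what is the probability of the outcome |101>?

Outcome |101> occurs with probability 1/4 - sqrt(2)/8. Key observation: gates 1-4 undo each other exactly, leaving only the rest of the circuit to track.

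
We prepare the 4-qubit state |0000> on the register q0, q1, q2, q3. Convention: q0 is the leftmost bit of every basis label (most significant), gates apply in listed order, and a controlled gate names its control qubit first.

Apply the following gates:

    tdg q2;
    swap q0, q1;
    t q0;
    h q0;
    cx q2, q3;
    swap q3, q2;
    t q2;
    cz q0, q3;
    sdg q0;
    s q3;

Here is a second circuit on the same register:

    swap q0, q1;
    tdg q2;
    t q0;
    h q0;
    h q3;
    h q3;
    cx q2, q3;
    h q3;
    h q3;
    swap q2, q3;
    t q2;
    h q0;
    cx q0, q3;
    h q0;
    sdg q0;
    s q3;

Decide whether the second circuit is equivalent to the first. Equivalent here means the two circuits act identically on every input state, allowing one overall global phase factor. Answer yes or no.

No, they are not equivalent — no single phase factor reconciles the two unitaries.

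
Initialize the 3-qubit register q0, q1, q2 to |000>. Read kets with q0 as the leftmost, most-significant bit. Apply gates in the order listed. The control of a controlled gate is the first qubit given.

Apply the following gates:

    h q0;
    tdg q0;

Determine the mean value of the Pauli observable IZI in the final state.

The expectation value of IZI is 1.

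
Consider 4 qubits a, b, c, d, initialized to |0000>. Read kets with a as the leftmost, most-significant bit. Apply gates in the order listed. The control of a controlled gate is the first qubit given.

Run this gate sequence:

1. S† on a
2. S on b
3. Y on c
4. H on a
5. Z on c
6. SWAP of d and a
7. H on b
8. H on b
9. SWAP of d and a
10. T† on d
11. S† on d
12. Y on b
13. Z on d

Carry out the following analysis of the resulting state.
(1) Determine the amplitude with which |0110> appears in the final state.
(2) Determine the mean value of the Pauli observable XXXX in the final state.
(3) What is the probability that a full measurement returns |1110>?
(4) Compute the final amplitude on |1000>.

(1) |0110> carries amplitude sqrt(2)/2 in the final state. Key observation: the block from step 6 through step 9 cancels to the identity and can be dropped.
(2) The observable XXXX averages to 0.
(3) A full measurement returns |1110> with probability 1/2.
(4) The final state's coefficient on |1000> equals 0.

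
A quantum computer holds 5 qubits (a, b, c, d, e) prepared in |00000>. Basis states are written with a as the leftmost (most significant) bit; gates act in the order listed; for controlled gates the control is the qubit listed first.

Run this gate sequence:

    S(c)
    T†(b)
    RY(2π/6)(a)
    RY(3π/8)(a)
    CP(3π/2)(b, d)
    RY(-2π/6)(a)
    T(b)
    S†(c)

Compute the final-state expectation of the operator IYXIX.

The observable IYXIX averages to 0.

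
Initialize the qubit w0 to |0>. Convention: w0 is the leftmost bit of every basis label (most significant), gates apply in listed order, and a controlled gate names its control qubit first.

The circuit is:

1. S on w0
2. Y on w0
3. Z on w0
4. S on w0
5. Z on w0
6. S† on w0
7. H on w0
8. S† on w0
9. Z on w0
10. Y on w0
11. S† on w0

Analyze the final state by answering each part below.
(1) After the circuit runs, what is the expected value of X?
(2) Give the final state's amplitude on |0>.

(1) The observable X averages to -1.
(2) The amplitude on |0> is -sqrt(2)*I/2.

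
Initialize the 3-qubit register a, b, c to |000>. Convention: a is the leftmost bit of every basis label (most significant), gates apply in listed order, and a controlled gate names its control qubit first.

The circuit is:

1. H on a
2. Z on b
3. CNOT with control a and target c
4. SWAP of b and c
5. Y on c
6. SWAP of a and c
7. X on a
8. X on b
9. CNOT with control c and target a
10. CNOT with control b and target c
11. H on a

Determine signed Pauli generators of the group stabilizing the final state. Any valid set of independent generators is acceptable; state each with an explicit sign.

The final state is stabilized by the group generated by -XZI, +ZXI, -IIZ; other independent generating sets are equally valid.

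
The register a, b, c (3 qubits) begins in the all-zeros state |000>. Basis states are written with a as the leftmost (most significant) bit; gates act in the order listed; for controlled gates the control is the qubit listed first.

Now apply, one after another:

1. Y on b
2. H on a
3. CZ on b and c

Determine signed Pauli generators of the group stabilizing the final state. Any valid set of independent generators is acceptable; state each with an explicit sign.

The final state is stabilized by the group generated by +XII, -IZI, +IIZ; other independent generating sets are equally valid.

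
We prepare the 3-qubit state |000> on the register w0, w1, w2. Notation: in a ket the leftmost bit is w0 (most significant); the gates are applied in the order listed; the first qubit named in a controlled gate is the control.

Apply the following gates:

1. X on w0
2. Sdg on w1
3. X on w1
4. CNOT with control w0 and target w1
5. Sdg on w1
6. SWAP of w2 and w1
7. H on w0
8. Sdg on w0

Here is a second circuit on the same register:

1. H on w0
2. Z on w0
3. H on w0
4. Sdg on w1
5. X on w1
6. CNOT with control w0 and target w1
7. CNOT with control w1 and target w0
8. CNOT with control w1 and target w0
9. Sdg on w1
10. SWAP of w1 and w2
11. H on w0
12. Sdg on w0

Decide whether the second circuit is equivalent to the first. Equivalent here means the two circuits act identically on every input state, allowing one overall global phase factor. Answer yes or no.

Yes, they are equivalent — the unitaries differ by at most a global phase.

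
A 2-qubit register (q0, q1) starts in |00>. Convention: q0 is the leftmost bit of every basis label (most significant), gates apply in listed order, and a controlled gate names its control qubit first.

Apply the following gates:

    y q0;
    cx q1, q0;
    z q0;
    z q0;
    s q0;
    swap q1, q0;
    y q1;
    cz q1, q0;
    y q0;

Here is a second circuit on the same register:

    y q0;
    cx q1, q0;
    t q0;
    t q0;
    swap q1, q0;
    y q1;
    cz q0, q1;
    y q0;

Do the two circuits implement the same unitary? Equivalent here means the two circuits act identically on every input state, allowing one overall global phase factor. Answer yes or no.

Yes, they are equivalent — the unitaries differ by at most a global phase.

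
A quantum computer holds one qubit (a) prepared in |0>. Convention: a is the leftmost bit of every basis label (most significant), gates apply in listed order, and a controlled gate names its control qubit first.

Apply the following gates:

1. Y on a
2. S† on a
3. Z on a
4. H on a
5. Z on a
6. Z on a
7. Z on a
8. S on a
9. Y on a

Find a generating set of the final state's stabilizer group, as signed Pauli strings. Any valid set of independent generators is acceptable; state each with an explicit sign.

The final state is stabilized by the group generated by +Y; other independent generating sets are equally valid.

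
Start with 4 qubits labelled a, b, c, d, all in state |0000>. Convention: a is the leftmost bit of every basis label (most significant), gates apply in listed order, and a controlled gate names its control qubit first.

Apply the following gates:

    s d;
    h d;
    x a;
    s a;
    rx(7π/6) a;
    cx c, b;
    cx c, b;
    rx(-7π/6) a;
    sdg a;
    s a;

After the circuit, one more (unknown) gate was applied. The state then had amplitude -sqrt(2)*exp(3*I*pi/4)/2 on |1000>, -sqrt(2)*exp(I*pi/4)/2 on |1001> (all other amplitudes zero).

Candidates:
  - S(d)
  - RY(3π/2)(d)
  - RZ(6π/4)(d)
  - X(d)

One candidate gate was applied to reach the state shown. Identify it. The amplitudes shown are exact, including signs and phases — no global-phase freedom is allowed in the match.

The applied gate was RZ(6π/4)(d). Key observation: steps 4-9 multiply out to the identity, so the circuit reduces to the remaining gates.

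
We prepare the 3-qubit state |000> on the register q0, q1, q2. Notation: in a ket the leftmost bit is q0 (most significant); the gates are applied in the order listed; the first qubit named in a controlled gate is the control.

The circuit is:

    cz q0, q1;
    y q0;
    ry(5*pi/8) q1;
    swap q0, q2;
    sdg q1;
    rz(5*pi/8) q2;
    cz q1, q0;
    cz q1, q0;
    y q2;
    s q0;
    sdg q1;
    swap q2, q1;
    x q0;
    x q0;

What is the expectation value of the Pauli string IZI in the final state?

In the final state, IZI has expectation 1.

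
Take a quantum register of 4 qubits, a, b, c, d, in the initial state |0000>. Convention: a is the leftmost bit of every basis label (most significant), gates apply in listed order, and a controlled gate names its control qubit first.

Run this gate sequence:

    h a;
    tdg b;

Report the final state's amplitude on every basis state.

The resulting statevector has amplitude sqrt(2)/2 on |0000>, sqrt(2)/2 on |1000>, and 0 on every other basis state.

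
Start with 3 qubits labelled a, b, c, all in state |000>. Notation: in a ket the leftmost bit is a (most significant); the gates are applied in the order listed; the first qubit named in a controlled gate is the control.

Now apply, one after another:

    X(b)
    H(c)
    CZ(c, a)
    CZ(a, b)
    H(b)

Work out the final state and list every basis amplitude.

The resulting statevector has amplitude 1/2 on |000>, 1/2 on |001>, -1/2 on |010>, -1/2 on |011>, 0 on |100>, 0 on |101>, 0 on |110>, 0 on |111>.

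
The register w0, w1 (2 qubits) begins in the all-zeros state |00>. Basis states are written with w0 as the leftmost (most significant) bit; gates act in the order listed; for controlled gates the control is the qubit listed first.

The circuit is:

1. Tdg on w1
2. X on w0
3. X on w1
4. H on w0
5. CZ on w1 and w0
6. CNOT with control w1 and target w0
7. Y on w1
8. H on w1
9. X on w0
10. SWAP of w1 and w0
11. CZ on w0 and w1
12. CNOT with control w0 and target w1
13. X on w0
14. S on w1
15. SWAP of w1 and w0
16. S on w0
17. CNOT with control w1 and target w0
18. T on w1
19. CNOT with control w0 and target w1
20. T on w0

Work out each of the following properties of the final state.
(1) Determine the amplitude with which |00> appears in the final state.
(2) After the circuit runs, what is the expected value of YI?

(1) The final state's coefficient on |00> equals I/2.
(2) The observable YI averages to -1/2.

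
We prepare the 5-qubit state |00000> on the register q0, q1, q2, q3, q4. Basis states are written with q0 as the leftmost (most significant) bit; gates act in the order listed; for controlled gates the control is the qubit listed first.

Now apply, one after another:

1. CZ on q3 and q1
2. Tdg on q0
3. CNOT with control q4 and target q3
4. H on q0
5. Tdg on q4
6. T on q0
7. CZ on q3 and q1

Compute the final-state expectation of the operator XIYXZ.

In the final state, XIYXZ has expectation 0.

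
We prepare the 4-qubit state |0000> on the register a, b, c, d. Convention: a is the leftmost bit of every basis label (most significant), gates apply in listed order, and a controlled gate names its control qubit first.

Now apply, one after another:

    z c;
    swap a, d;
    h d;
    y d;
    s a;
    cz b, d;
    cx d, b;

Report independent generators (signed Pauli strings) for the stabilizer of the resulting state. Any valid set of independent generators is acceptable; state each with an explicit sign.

The stabilizer group can be generated by -IXIX, +ZIII, +IZIZ, +IIZI, among other valid generating sets.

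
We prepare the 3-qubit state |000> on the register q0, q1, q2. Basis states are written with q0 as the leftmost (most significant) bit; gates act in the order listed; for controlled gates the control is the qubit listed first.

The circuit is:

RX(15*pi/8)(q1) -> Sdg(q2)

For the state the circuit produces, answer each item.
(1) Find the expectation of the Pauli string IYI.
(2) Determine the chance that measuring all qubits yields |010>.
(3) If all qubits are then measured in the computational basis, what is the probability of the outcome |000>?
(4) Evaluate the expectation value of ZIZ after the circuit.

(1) In the final state, IYI has expectation sqrt(2 - sqrt(2))/2.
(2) Outcome |010> occurs with probability sin(pi/16)**2.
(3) The probability of measuring |000> is cos(pi/16)**2.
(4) In the final state, ZIZ has expectation 1.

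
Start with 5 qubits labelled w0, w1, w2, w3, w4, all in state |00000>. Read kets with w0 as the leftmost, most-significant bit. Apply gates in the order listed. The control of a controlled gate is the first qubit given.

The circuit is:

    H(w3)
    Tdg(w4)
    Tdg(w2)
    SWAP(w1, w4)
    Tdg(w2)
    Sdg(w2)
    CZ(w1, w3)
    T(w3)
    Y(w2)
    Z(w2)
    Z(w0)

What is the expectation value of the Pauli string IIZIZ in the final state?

The expectation value of IIZIZ is -1.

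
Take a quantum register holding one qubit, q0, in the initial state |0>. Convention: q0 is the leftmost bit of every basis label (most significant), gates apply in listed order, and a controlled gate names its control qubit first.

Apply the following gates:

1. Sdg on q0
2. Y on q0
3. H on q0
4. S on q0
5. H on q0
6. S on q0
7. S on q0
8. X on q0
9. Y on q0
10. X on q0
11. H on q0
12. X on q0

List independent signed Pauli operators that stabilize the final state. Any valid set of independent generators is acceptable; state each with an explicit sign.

The final state is stabilized by the group generated by -Y; other independent generating sets are equally valid.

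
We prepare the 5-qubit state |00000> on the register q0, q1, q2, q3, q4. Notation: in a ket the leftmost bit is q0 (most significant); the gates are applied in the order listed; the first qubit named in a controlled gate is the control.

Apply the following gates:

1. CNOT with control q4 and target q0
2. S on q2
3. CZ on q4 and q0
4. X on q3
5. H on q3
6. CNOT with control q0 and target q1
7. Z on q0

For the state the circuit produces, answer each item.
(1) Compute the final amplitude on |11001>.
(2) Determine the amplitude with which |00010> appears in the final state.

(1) The amplitude on |11001> is 0.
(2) The amplitude on |00010> is -sqrt(2)/2.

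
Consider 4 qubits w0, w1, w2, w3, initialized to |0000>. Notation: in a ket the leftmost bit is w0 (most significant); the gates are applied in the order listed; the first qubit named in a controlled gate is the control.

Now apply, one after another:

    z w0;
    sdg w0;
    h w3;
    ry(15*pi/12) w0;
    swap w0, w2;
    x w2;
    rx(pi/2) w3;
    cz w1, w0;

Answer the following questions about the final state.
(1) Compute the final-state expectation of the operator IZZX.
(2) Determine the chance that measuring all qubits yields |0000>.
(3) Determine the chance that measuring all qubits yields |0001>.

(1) The expectation value of IZZX is sqrt(2)/2.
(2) Outcome |0000> occurs with probability sqrt(2)/8 + 1/4.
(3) A full measurement returns |0001> with probability sqrt(2)/8 + 1/4.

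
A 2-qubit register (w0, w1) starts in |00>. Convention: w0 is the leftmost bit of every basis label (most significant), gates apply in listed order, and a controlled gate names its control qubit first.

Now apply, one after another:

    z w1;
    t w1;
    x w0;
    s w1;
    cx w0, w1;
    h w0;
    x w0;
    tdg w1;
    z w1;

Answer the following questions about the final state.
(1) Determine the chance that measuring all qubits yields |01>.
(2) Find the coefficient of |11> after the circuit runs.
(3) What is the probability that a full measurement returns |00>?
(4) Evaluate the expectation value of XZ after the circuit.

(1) A full measurement returns |01> with probability 1/2.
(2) The amplitude on |11> is sqrt(2)*exp(3*I*pi/4)/2.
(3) A full measurement returns |00> with probability 0.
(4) The expectation value of XZ is 1.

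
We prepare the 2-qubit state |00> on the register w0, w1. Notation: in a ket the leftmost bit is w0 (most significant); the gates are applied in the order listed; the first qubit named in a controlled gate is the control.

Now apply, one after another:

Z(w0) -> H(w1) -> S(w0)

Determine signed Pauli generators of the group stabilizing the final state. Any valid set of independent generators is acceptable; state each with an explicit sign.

The stabilizer group can be generated by +IX, +ZI, among other valid generating sets.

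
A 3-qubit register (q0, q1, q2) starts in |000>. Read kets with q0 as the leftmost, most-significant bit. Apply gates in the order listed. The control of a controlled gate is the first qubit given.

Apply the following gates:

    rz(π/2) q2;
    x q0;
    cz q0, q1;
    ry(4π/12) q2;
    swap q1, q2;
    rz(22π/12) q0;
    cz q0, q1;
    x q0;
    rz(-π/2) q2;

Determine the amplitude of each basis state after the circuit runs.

The resulting statevector has amplitude sqrt(3)*exp(11*I*pi/12)/2 on |000>, -exp(11*I*pi/12)/2 on |010>, and 0 on every other basis state.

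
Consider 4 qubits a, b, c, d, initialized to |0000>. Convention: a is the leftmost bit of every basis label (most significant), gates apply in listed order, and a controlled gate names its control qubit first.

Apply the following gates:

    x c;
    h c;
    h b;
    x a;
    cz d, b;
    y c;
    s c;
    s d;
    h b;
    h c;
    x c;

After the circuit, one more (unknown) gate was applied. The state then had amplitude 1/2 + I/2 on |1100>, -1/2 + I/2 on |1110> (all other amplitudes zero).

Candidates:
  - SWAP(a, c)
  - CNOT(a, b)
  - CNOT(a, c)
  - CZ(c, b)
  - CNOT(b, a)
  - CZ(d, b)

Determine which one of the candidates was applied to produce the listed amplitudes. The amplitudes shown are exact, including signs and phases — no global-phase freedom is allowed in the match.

The unique candidate consistent with the amplitudes is CNOT(a, b).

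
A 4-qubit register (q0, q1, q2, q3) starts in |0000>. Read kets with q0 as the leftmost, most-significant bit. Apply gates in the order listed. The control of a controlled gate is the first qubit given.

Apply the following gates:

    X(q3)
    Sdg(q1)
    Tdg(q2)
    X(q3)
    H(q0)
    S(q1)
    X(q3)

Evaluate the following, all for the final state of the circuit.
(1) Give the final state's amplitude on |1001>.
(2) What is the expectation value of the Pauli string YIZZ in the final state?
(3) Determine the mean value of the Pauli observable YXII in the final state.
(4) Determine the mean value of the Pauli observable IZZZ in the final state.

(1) |1001> carries amplitude sqrt(2)/2 in the final state.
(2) The observable YIZZ averages to 0.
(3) In the final state, YXII has expectation 0.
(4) In the final state, IZZZ has expectation -1.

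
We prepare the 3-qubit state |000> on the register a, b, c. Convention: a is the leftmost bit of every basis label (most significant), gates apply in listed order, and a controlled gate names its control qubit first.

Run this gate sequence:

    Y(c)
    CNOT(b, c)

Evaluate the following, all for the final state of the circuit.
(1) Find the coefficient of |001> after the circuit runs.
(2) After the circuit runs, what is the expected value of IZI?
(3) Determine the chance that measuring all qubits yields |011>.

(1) The final state's coefficient on |001> equals I.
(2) In the final state, IZI has expectation 1.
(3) Outcome |011> occurs with probability 0.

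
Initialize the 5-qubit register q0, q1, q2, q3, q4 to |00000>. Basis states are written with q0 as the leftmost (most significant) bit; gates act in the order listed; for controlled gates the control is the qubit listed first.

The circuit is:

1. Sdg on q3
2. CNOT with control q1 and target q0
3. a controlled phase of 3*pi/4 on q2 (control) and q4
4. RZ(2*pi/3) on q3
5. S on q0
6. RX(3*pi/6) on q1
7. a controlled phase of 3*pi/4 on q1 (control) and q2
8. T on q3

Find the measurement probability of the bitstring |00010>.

A full measurement returns |00010> with probability 0.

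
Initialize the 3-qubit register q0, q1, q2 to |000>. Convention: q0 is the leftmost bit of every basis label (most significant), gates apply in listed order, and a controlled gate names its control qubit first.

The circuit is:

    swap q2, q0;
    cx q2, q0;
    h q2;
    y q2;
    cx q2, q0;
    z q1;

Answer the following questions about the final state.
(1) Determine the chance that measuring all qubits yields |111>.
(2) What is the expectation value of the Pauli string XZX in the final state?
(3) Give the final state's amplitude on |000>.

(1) The probability of measuring |111> is 0.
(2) In the final state, XZX has expectation -1.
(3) The amplitude on |000> is -sqrt(2)*I/2.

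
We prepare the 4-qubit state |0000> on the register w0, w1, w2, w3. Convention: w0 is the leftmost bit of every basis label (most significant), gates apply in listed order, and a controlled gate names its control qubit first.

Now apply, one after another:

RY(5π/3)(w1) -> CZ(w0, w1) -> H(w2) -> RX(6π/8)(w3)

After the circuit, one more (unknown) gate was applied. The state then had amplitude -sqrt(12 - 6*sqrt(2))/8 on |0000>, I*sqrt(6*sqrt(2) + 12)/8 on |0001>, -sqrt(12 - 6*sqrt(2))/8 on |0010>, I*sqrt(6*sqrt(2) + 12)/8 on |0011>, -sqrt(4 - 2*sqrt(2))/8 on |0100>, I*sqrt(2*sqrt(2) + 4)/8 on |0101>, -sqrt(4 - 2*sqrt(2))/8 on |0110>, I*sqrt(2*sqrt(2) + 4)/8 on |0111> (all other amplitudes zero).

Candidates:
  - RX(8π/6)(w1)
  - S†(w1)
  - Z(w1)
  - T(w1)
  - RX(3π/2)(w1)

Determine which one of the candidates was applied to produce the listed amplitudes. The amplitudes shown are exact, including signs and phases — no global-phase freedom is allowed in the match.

The unique candidate consistent with the amplitudes is Z(w1).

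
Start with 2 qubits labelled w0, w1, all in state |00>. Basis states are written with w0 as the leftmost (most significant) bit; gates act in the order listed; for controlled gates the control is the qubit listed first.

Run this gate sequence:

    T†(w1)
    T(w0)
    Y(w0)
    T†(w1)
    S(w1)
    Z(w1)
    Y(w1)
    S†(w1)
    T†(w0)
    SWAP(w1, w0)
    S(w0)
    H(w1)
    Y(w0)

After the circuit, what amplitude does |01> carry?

The amplitude on |01> is -sqrt(2)*exp(I*pi/4)/2.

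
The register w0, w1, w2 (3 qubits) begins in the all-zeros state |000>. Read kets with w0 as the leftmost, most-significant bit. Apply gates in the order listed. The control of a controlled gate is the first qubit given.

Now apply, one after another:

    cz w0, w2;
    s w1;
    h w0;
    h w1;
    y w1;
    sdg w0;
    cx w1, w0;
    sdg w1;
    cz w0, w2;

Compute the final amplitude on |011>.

The final state's coefficient on |011> equals 0.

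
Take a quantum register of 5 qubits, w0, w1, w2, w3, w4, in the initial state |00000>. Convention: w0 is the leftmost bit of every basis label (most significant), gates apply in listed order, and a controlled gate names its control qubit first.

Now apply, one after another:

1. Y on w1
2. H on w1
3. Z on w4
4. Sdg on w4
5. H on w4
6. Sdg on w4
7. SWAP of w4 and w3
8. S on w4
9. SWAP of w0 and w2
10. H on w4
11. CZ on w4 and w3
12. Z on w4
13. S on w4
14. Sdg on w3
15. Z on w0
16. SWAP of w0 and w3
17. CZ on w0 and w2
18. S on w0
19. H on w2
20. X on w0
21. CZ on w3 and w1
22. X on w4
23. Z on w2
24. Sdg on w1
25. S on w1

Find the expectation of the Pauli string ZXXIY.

The expectation value of ZXXIY is -1.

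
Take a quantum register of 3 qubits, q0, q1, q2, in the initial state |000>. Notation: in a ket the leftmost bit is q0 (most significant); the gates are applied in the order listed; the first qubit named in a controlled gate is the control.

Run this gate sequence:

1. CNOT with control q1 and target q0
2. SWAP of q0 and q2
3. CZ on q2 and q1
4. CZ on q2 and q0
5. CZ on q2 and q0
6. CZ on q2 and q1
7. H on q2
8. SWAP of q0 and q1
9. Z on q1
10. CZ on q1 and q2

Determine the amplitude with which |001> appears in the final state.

The amplitude on |001> is sqrt(2)/2.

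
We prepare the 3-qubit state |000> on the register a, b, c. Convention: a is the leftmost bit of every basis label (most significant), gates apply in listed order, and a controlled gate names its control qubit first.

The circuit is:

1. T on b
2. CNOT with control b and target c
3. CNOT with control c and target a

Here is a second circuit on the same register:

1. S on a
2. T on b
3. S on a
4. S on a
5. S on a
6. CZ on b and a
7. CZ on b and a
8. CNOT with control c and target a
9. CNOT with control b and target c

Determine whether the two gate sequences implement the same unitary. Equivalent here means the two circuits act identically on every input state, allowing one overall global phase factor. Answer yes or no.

No, they are not equivalent — no single phase factor reconciles the two unitaries.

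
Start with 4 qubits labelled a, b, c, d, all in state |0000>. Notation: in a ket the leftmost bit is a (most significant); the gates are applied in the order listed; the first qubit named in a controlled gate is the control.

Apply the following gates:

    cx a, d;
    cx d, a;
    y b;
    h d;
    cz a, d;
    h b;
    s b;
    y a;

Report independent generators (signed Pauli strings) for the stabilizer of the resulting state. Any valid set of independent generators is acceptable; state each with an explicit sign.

One valid set of independent stabilizer generators is -IYII, +IIIX, -ZIII, +IIZI (any independent generating set of the same group is equally correct).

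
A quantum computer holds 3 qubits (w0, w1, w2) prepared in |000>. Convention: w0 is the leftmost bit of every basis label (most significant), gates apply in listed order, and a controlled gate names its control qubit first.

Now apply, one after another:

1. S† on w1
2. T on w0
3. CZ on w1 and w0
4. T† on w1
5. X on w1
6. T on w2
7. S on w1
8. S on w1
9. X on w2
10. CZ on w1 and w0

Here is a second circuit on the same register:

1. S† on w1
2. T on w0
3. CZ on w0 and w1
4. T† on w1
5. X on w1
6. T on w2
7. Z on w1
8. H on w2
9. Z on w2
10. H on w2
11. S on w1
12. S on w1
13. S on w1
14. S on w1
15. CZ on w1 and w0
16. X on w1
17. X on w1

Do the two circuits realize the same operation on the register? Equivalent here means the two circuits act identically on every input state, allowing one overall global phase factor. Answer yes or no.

Yes, they are equivalent — the unitaries differ by at most a global phase.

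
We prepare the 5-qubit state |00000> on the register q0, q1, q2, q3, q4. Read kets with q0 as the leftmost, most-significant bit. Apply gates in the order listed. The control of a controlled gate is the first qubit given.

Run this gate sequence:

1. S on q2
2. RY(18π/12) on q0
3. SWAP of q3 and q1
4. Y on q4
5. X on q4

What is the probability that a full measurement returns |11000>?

A full measurement returns |11000> with probability 0.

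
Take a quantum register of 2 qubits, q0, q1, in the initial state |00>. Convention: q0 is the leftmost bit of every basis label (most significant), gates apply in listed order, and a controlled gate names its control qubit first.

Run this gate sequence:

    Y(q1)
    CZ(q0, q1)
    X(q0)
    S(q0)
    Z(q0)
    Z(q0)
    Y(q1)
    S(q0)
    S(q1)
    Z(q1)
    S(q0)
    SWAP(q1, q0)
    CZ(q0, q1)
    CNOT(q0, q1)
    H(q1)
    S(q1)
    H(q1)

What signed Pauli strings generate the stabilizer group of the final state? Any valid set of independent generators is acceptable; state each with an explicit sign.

One valid set of independent stabilizer generators is +IY, +ZI (any independent generating set of the same group is equally correct).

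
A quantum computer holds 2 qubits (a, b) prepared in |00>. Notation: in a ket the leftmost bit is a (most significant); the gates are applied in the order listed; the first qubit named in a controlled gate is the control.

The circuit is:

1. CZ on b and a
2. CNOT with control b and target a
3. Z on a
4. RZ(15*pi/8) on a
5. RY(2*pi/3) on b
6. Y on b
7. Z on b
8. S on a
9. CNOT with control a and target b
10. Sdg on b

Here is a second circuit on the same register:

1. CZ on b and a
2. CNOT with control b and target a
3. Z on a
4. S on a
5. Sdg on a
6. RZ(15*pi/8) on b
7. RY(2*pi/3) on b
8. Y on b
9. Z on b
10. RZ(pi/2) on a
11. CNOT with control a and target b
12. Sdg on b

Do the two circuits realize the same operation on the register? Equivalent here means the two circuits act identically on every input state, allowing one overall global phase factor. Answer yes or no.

No: there is an input state on which the two circuits produce genuinely different outputs (not merely differing by a phase).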